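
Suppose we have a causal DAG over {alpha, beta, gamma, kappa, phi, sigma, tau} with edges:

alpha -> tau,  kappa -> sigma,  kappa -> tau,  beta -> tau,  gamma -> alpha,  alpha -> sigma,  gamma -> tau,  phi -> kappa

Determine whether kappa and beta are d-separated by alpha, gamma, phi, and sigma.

We examine all 3 paths between kappa and beta:
Path 1: kappa → sigma ← alpha ← gamma → tau ← beta
  alpha is a chain here and alpha is conditioned on, so the path is blocked at alpha.
Path 2: kappa → sigma ← alpha → tau ← beta
  alpha is a fork here and alpha is conditioned on, so the path is blocked at alpha.
Path 3: kappa → tau ← beta
  tau is a collider here and neither tau nor any of its descendants is conditioned on, so the collider stays closed — the path is blocked at tau.
Since every path is blocked, d-separation holds.

Yes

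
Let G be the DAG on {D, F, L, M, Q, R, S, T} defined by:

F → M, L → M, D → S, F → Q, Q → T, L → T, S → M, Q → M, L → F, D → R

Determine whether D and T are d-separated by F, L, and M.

Enumerating the 6 paths from D to T and testing each for blocking by {F, L, M}:
  1. D → S → M ← L → T — S:chain[open]; M:collider[open]; L:fork[blocks] ⇒ blocked
  2. D → S → M ← L → F → Q → T — S:chain[open]; M:collider[open]; L:fork[blocks]; F:chain[blocks]; Q:chain[open] ⇒ blocked
  3. D → S → M ← Q → T — S:chain[open]; M:collider[open]; Q:fork[open] ⇒ active
  4. D → S → M ← Q ← F ← L → T — S:chain[open]; M:collider[open]; Q:chain[open]; F:chain[blocks]; L:fork[blocks] ⇒ blocked
  5. D → S → M ← F ← L → T — S:chain[open]; M:collider[open]; F:chain[blocks]; L:fork[blocks] ⇒ blocked
  6. D → S → M ← F → Q → T — S:chain[open]; M:collider[open]; F:fork[blocks]; Q:chain[open] ⇒ blocked
At least one path is unblocked, so d-separation fails.

No — D and T are not d-separated given {F, L, M}.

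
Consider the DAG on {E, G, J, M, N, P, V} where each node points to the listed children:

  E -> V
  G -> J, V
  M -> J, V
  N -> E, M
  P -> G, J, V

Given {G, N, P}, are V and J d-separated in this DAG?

No — V and J are not d-separated given {G, N, P}.

There are 6 undirected paths between V and J; checking each against the conditioning set {G, N, P}:
Path 1: V ← P → G → J
  P is a fork here and P is conditioned on, so the path is blocked at P.
Path 2: V ← P → J
  P is a fork here and P is conditioned on, so the path is blocked at P.
Path 3: V ← G ← P → J
  G is a chain here and G is conditioned on, so the path is blocked at G.
Path 4: V ← G → J
  G is a fork here and G is conditioned on, so the path is blocked at G.
Path 5: V ← E ← N → M → J
  N is a fork here and N is conditioned on, so the path is blocked at N.
Path 6: V ← M → J
  M is a fork and M is not conditioned on — no node blocks this path, so it is active.
Since the path V ← M → J is active, V and J are not d-separated given {G, N, P}.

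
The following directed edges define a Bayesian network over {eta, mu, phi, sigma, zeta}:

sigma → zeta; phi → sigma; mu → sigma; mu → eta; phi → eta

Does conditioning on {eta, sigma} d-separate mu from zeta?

Yes

There are 2 undirected paths between mu and zeta; checking each against the conditioning set {eta, sigma}:
Path 1: mu → sigma → zeta
  sigma is a chain here and sigma is conditioned on, so the path is blocked at sigma.
Path 2: mu → eta ← phi → sigma → zeta
  sigma is a chain here and sigma is conditioned on, so the path is blocked at sigma.
All paths are blocked; mu ⊥ zeta | {eta, sigma} holds.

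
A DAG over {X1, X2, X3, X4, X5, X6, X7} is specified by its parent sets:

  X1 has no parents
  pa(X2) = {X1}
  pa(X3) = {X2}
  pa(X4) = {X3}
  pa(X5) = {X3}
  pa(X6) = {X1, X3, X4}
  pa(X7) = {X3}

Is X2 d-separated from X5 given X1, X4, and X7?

3 paths connect X2 and X5; each must be blocked for d-separation to hold:
Path 1: X2 → X3 → X5
  X3 is a chain and X3 is not conditioned on — no node blocks this path, so it is active.
Path 2: X2 ← X1 → X6 ← X3 → X5
  X1 is a fork here and X1 is conditioned on, so the path is blocked at X1.
Path 3: X2 ← X1 → X6 ← X4 ← X3 → X5
  X1 is a fork here and X1 is conditioned on, so the path is blocked at X1.
Because an active path exists, X2 and X5 are not d-separated.

No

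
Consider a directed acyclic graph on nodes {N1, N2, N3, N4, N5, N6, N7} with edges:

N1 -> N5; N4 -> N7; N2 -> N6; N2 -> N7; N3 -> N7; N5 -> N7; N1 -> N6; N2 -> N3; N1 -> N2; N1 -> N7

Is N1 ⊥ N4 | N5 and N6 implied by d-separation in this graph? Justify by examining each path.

6 paths connect N1 and N4; each must be blocked for d-separation to hold:
Path 1: N1 → N2 → N7 ← N4
  N7 is a collider here and neither N7 nor any of its descendants is conditioned on, so the collider stays closed — the path is blocked at N7.
Path 2: N1 → N2 → N3 → N7 ← N4
  N7 is a collider here and neither N7 nor any of its descendants is conditioned on, so the collider stays closed — the path is blocked at N7.
Path 3: N1 → N7 ← N4
  N7 is a collider here and neither N7 nor any of its descendants is conditioned on, so the collider stays closed — the path is blocked at N7.
Path 4: N1 → N5 → N7 ← N4
  N5 is a chain here and N5 is conditioned on, so the path is blocked at N5.
Path 5: N1 → N6 ← N2 → N7 ← N4
  N7 is a collider here and neither N7 nor any of its descendants is conditioned on, so the collider stays closed — the path is blocked at N7.
Path 6: N1 → N6 ← N2 → N3 → N7 ← N4
  N7 is a collider here and neither N7 nor any of its descendants is conditioned on, so the collider stays closed — the path is blocked at N7.
Every path is blocked, so N1 and N4 are d-separated given {N5, N6}.

Yes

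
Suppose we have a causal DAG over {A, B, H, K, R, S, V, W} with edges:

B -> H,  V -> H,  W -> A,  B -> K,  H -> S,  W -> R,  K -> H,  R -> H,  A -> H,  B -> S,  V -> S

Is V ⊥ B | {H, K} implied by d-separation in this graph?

No

6 paths connect V and B; each must be blocked for d-separation to hold:
  1. V → S ← B — S:collider[blocks] ⇒ blocked
  2. V → S ← H ← B — S:collider[blocks]; H:chain[blocks] ⇒ blocked
  3. V → S ← H ← K ← B — S:collider[blocks]; H:chain[blocks]; K:chain[blocks] ⇒ blocked
  4. V → H ← B — H:collider[open] ⇒ active
  5. V → H ← K ← B — H:collider[open]; K:chain[blocks] ⇒ blocked
  6. V → H → S ← B — H:chain[blocks]; S:collider[blocks] ⇒ blocked
Since the path V → H ← B is active, V and B are not d-separated given {H, K}.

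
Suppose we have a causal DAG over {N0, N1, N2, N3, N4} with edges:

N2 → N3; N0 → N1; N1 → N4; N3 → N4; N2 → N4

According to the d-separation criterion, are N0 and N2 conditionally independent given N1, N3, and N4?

Yes — N0 and N2 are d-separated given {N1, N3, N4}.

2 paths connect N0 and N2; each must be blocked for d-separation to hold:
Path 1: N0 → N1 → N4 ← N2
  N1 is a chain here and N1 is conditioned on, so the path is blocked at N1.
Path 2: N0 → N1 → N4 ← N3 ← N2
  N1 is a chain here and N1 is conditioned on, so the path is blocked at N1.
All paths are blocked; N0 ⊥ N2 | {N1, N3, N4} holds.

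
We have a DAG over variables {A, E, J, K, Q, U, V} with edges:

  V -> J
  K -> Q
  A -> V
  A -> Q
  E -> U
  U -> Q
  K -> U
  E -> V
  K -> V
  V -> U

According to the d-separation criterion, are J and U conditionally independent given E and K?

No — J and U are not d-separated given {E, K}.

We examine all 6 paths between J and U:
Path 1: J ← V ← A → Q ← K → U
  Q is a collider here and neither Q nor any of its descendants is conditioned on, so the collider stays closed — the path is blocked at Q.
Path 2: J ← V ← A → Q ← U
  Q is a collider here and neither Q nor any of its descendants is conditioned on, so the collider stays closed — the path is blocked at Q.
Path 3: J ← V ← K → Q ← U
  K is a fork here and K is conditioned on, so the path is blocked at K.
Path 4: J ← V ← K → U
  K is a fork here and K is conditioned on, so the path is blocked at K.
Path 5: J ← V ← E → U
  E is a fork here and E is conditioned on, so the path is blocked at E.
Path 6: J ← V → U
  V is a fork and V is not conditioned on — no node blocks this path, so it is active.
At least one path is unblocked, so d-separation fails.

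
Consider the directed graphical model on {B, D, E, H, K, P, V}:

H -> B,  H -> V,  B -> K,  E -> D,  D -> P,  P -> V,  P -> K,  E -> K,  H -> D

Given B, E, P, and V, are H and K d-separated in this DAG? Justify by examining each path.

We examine all 5 paths between H and K:
Path 1: H → V ← P → K
  P is a fork here and P is conditioned on, so the path is blocked at P.
Path 2: H → V ← P ← D ← E → K
  P is a chain here and P is conditioned on, so the path is blocked at P.
Path 3: H → D ← E → K
  E is a fork here and E is conditioned on, so the path is blocked at E.
Path 4: H → D → P → K
  P is a chain here and P is conditioned on, so the path is blocked at P.
Path 5: H → B → K
  B is a chain here and B is conditioned on, so the path is blocked at B.
All paths are blocked; H ⊥ K | {B, E, P, V} holds.

Yes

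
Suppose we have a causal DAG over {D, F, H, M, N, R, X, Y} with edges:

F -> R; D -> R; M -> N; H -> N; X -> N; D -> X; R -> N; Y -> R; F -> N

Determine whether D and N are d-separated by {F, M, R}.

No

We examine all 3 paths between D and N:
  1. D → R → N — R:chain[blocks] ⇒ blocked
  2. D → R ← F → N — R:collider[open]; F:fork[blocks] ⇒ blocked
  3. D → X → N — X:chain[open] ⇒ active
Because an active path exists, D and N are not d-separated.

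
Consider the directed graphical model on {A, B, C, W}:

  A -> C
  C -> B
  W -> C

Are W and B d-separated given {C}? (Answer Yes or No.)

There is one path between W and B:
Path 1: W → C → B
  C is a chain here and C is conditioned on, so the path is blocked at C.
Since every path is blocked, d-separation holds.

Yes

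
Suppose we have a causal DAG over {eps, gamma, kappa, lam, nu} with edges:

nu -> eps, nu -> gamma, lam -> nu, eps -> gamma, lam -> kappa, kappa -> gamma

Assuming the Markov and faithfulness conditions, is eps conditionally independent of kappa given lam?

Yes

We examine all 4 paths between eps and kappa:
  1. eps ← nu ← lam → kappa — nu:chain[open]; lam:fork[blocks] ⇒ blocked
  2. eps ← nu → gamma ← kappa — nu:fork[open]; gamma:collider[blocks] ⇒ blocked
  3. eps → gamma ← nu ← lam → kappa — gamma:collider[blocks]; nu:chain[open]; lam:fork[blocks] ⇒ blocked
  4. eps → gamma ← kappa — gamma:collider[blocks] ⇒ blocked
Since every path is blocked, d-separation holds.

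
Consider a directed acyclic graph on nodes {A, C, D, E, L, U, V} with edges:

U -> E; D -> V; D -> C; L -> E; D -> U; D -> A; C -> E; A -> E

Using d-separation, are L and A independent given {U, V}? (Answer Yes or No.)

3 paths connect L and A; each must be blocked for d-separation to hold:
  1. L → E ← C ← D → A — E:collider[blocks]; C:chain[open]; D:fork[open] ⇒ blocked
  2. L → E ← U ← D → A — E:collider[blocks]; U:chain[blocks]; D:fork[open] ⇒ blocked
  3. L → E ← A — E:collider[blocks] ⇒ blocked
Every path is blocked, so L and A are d-separated given {U, V}.

Yes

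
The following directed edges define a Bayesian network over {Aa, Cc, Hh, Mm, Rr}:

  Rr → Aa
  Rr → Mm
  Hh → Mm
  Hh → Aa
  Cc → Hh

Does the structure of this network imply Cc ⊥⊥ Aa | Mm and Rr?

We examine all 2 paths between Cc and Aa:
Path 1: Cc → Hh → Aa
  Hh is a chain and Hh is not conditioned on — no node blocks this path, so it is active.
Path 2: Cc → Hh → Mm ← Rr → Aa
  Rr is a fork here and Rr is conditioned on, so the path is blocked at Rr.
At least one path is unblocked, so d-separation fails.

No — Cc and Aa are not d-separated given {Mm, Rr}.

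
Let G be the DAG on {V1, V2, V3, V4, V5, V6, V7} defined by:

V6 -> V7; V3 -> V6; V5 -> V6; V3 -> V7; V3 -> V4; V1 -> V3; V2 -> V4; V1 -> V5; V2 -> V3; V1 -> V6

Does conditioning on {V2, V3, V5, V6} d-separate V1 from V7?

Yes

There are 6 undirected paths between V1 and V7; checking each against the conditioning set {V2, V3, V5, V6}:
Path 1: V1 → V3 → V7
  V3 is a chain here and V3 is conditioned on, so the path is blocked at V3.
Path 2: V1 → V3 → V6 → V7
  V3 is a chain here and V3 is conditioned on, so the path is blocked at V3.
Path 3: V1 → V6 → V7
  V6 is a chain here and V6 is conditioned on, so the path is blocked at V6.
Path 4: V1 → V6 ← V3 → V7
  V3 is a fork here and V3 is conditioned on, so the path is blocked at V3.
Path 5: V1 → V5 → V6 → V7
  V5 is a chain here and V5 is conditioned on, so the path is blocked at V5.
Path 6: V1 → V5 → V6 ← V3 → V7
  V5 is a chain here and V5 is conditioned on, so the path is blocked at V5.
All paths are blocked; V1 ⊥ V7 | {V2, V3, V5, V6} holds.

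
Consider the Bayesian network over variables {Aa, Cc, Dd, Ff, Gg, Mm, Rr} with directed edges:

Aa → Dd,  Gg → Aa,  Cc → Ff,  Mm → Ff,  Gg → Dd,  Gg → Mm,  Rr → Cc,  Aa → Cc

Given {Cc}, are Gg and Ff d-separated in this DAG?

No

We examine all 3 paths between Gg and Ff:
Path 1: Gg → Aa → Cc → Ff
  Cc is a chain here and Cc is conditioned on, so the path is blocked at Cc.
Path 2: Gg → Dd ← Aa → Cc → Ff
  Dd is a collider here and neither Dd nor any of its descendants is conditioned on, so the collider stays closed — the path is blocked at Dd.
Path 3: Gg → Mm → Ff
  Mm is a chain and Mm is not conditioned on — no node blocks this path, so it is active.
At least one path is unblocked, so d-separation fails.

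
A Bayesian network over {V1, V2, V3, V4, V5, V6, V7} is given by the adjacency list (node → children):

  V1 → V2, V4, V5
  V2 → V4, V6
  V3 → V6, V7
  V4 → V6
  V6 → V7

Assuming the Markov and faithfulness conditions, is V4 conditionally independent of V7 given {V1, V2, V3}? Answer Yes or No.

No — V4 and V7 are not d-separated given {V1, V2, V3}.

We examine all 6 paths between V4 and V7:
Path 1: V4 ← V1 → V2 → V6 → V7
  V1 is a fork here and V1 is conditioned on, so the path is blocked at V1.
Path 2: V4 ← V1 → V2 → V6 ← V3 → V7
  V1 is a fork here and V1 is conditioned on, so the path is blocked at V1.
Path 3: V4 ← V2 → V6 → V7
  V2 is a fork here and V2 is conditioned on, so the path is blocked at V2.
Path 4: V4 ← V2 → V6 ← V3 → V7
  V2 is a fork here and V2 is conditioned on, so the path is blocked at V2.
Path 5: V4 → V6 → V7
  V6 is a chain and V6 is not conditioned on — no node blocks this path, so it is active.
Path 6: V4 → V6 ← V3 → V7
  V6 is a collider here and neither V6 nor any of its descendants is conditioned on, so the collider stays closed — the path is blocked at V6.
Since the path V4 → V6 → V7 is active, V4 and V7 are not d-separated given {V1, V2, V3}.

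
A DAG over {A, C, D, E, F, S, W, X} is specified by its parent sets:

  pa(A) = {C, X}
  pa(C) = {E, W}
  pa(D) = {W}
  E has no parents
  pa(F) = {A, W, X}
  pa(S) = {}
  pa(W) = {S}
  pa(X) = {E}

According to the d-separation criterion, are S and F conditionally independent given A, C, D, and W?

Enumerating the 5 paths from S to F and testing each for blocking by {A, C, D, W}:
Path 1: S → W → C ← E → X → F
  W is a chain here and W is conditioned on, so the path is blocked at W.
Path 2: S → W → C ← E → X → A → F
  W is a chain here and W is conditioned on, so the path is blocked at W.
Path 3: S → W → C → A ← X → F
  W is a chain here and W is conditioned on, so the path is blocked at W.
Path 4: S → W → C → A → F
  W is a chain here and W is conditioned on, so the path is blocked at W.
Path 5: S → W → F
  W is a chain here and W is conditioned on, so the path is blocked at W.
All paths are blocked; S ⊥ F | {A, C, D, W} holds.

Yes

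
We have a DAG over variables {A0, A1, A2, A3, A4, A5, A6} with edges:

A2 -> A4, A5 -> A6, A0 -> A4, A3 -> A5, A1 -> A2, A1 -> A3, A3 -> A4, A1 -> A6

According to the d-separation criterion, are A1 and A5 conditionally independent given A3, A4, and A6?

No

There are 3 undirected paths between A1 and A5; checking each against the conditioning set {A3, A4, A6}:
  1. A1 → A2 → A4 ← A3 → A5 — A2:chain[open]; A4:collider[open]; A3:fork[blocks] ⇒ blocked
  2. A1 → A6 ← A5 — A6:collider[open] ⇒ active
  3. A1 → A3 → A5 — A3:chain[blocks] ⇒ blocked
At least one path is unblocked, so d-separation fails.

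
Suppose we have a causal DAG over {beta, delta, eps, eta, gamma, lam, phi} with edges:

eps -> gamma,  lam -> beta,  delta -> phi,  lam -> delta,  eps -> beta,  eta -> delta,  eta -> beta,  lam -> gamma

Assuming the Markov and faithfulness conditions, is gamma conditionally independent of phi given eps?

Enumerating the 4 paths from gamma to phi and testing each for blocking by {eps}:
Path 1: gamma ← eps → beta ← eta → delta → phi
  eps is a fork here and eps is conditioned on, so the path is blocked at eps.
Path 2: gamma ← eps → beta ← lam → delta → phi
  eps is a fork here and eps is conditioned on, so the path is blocked at eps.
Path 3: gamma ← lam → beta ← eta → delta → phi
  beta is a collider here and neither beta nor any of its descendants is conditioned on, so the collider stays closed — the path is blocked at beta.
Path 4: gamma ← lam → delta → phi
  lam is a fork and lam is not conditioned on; delta is a chain and delta is not conditioned on — no node blocks this path, so it is active.
At least one path is unblocked, so d-separation fails.

No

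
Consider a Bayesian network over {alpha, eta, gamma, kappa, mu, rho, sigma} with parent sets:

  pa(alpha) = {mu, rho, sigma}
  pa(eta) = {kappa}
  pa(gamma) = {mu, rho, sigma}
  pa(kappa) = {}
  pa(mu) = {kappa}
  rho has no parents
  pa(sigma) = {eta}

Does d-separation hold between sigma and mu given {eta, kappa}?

Yes

We examine all 5 paths between sigma and mu:
Path 1: sigma → alpha ← rho → gamma ← mu
  alpha is a collider here and neither alpha nor any of its descendants is conditioned on, so the collider stays closed — the path is blocked at alpha.
Path 2: sigma → alpha ← mu
  alpha is a collider here and neither alpha nor any of its descendants is conditioned on, so the collider stays closed — the path is blocked at alpha.
Path 3: sigma ← eta ← kappa → mu
  eta is a chain here and eta is conditioned on, so the path is blocked at eta.
Path 4: sigma → gamma ← rho → alpha ← mu
  gamma is a collider here and neither gamma nor any of its descendants is conditioned on, so the collider stays closed — the path is blocked at gamma.
Path 5: sigma → gamma ← mu
  gamma is a collider here and neither gamma nor any of its descendants is conditioned on, so the collider stays closed — the path is blocked at gamma.
Every path is blocked, so sigma and mu are d-separated given {eta, kappa}.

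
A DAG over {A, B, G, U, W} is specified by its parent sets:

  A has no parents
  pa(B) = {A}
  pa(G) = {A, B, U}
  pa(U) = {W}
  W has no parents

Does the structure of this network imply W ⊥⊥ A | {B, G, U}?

Yes

Enumerating the 2 paths from W to A and testing each for blocking by {B, G, U}:
  1. W → U → G ← B ← A — U:chain[blocks]; G:collider[open]; B:chain[blocks] ⇒ blocked
  2. W → U → G ← A — U:chain[blocks]; G:collider[open] ⇒ blocked
All paths are blocked; W ⊥ A | {B, G, U} holds.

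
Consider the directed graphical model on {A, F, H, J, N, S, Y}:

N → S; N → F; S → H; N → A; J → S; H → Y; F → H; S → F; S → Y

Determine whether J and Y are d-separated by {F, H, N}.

There are 4 undirected paths between J and Y; checking each against the conditioning set {F, H, N}:
Path 1: J → S → F → H → Y
  F is a chain here and F is conditioned on, so the path is blocked at F.
Path 2: J → S ← N → F → H → Y
  N is a fork here and N is conditioned on, so the path is blocked at N.
Path 3: J → S → H → Y
  H is a chain here and H is conditioned on, so the path is blocked at H.
Path 4: J → S → Y
  S is a chain and S is not conditioned on — no node blocks this path, so it is active.
At least one path is unblocked, so d-separation fails.

No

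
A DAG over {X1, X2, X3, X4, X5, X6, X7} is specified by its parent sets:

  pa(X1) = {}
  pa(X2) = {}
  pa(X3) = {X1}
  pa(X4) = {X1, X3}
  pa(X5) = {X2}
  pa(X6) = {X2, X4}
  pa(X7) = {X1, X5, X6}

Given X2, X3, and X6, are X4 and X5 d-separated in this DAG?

Yes

Enumerating the 6 paths from X4 to X5 and testing each for blocking by {X2, X3, X6}:
  1. X4 → X6 → X7 ← X5 — X6:chain[blocks]; X7:collider[blocks] ⇒ blocked
  2. X4 → X6 ← X2 → X5 — X6:collider[open]; X2:fork[blocks] ⇒ blocked
  3. X4 ← X1 → X7 ← X5 — X1:fork[open]; X7:collider[blocks] ⇒ blocked
  4. X4 ← X1 → X7 ← X6 ← X2 → X5 — X1:fork[open]; X7:collider[blocks]; X6:chain[blocks]; X2:fork[blocks] ⇒ blocked
  5. X4 ← X3 ← X1 → X7 ← X5 — X3:chain[blocks]; X1:fork[open]; X7:collider[blocks] ⇒ blocked
  6. X4 ← X3 ← X1 → X7 ← X6 ← X2 → X5 — X3:chain[blocks]; X1:fork[open]; X7:collider[blocks]; X6:chain[blocks]; X2:fork[blocks] ⇒ blocked
Every path is blocked, so X4 and X5 are d-separated given {X2, X3, X6}.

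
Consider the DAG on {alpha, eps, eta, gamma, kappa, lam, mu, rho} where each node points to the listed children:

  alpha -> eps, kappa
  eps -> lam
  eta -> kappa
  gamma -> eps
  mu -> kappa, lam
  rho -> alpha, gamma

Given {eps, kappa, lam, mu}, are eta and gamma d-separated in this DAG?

No

There are 4 undirected paths between eta and gamma; checking each against the conditioning set {eps, kappa, lam, mu}:
Path 1: eta → kappa ← mu → lam ← eps ← gamma
  mu is a fork here and mu is conditioned on, so the path is blocked at mu.
Path 2: eta → kappa ← mu → lam ← eps ← alpha ← rho → gamma
  mu is a fork here and mu is conditioned on, so the path is blocked at mu.
Path 3: eta → kappa ← alpha → eps ← gamma
  kappa is a collider and kappa is conditioned on, which opens it; alpha is a fork and alpha is not conditioned on; eps is a collider and eps is conditioned on, which opens it — no node blocks this path, so it is active.
Path 4: eta → kappa ← alpha ← rho → gamma
  kappa is a collider and kappa is conditioned on, which opens it; alpha is a chain and alpha is not conditioned on; rho is a fork and rho is not conditioned on — no node blocks this path, so it is active.
Because an active path exists, eta and gamma are not d-separated.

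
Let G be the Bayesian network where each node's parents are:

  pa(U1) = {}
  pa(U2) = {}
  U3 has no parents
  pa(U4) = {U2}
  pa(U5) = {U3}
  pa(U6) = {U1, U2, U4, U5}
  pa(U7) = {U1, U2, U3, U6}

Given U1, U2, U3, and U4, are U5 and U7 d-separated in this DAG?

No

We examine all 5 paths between U5 and U7:
  1. U5 → U6 → U7 — U6:chain[open] ⇒ active
  2. U5 → U6 ← U1 → U7 — U6:collider[blocks]; U1:fork[blocks] ⇒ blocked
  3. U5 → U6 ← U2 → U7 — U6:collider[blocks]; U2:fork[blocks] ⇒ blocked
  4. U5 → U6 ← U4 ← U2 → U7 — U6:collider[blocks]; U4:chain[blocks]; U2:fork[blocks] ⇒ blocked
  5. U5 ← U3 → U7 — U3:fork[blocks] ⇒ blocked
At least one path is unblocked, so d-separation fails.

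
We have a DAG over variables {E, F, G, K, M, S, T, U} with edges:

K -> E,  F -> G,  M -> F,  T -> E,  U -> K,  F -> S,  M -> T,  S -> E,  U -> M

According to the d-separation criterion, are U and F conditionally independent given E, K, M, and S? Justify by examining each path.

4 paths connect U and F; each must be blocked for d-separation to hold:
  1. U → M → F — M:chain[blocks] ⇒ blocked
  2. U → M → T → E ← S ← F — M:chain[blocks]; T:chain[open]; E:collider[open]; S:chain[blocks] ⇒ blocked
  3. U → K → E ← S ← F — K:chain[blocks]; E:collider[open]; S:chain[blocks] ⇒ blocked
  4. U → K → E ← T ← M → F — K:chain[blocks]; E:collider[open]; T:chain[open]; M:fork[blocks] ⇒ blocked
Every path is blocked, so U and F are d-separated given {E, K, M, S}.

Yes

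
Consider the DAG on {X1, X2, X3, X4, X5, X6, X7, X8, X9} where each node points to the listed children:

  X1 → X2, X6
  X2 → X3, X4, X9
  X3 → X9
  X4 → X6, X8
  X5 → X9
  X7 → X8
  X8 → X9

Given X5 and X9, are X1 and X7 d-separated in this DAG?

No

We examine all 6 paths between X1 and X7:
  1. X1 → X2 → X4 → X8 ← X7 — X2:chain[open]; X4:chain[open]; X8:collider[open] ⇒ active
  2. X1 → X2 → X9 ← X8 ← X7 — X2:chain[open]; X9:collider[open]; X8:chain[open] ⇒ active
  3. X1 → X2 → X3 → X9 ← X8 ← X7 — X2:chain[open]; X3:chain[open]; X9:collider[open]; X8:chain[open] ⇒ active
  4. X1 → X6 ← X4 → X8 ← X7 — X6:collider[blocks]; X4:fork[open]; X8:collider[open] ⇒ blocked
  5. X1 → X6 ← X4 ← X2 → X9 ← X8 ← X7 — X6:collider[blocks]; X4:chain[open]; X2:fork[open]; X9:collider[open]; X8:chain[open] ⇒ blocked
  6. X1 → X6 ← X4 ← X2 → X3 → X9 ← X8 ← X7 — X6:collider[blocks]; X4:chain[open]; X2:fork[open]; X3:chain[open]; X9:collider[open]; X8:chain[open] ⇒ blocked
Because an active path exists, X1 and X7 are not d-separated.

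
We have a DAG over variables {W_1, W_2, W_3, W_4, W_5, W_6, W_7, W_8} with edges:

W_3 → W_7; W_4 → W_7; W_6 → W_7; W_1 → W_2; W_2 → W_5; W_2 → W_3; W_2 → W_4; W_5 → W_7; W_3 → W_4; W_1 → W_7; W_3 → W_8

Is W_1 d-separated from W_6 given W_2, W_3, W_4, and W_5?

Yes

We examine all 6 paths between W_1 and W_6:
  1. W_1 → W_7 ← W_6 — W_7:collider[blocks] ⇒ blocked
  2. W_1 → W_2 → W_4 → W_7 ← W_6 — W_2:chain[blocks]; W_4:chain[blocks]; W_7:collider[blocks] ⇒ blocked
  3. W_1 → W_2 → W_4 ← W_3 → W_7 ← W_6 — W_2:chain[blocks]; W_4:collider[open]; W_3:fork[blocks]; W_7:collider[blocks] ⇒ blocked
  4. W_1 → W_2 → W_3 → W_7 ← W_6 — W_2:chain[blocks]; W_3:chain[blocks]; W_7:collider[blocks] ⇒ blocked
  5. W_1 → W_2 → W_3 → W_4 → W_7 ← W_6 — W_2:chain[blocks]; W_3:chain[blocks]; W_4:chain[blocks]; W_7:collider[blocks] ⇒ blocked
  6. W_1 → W_2 → W_5 → W_7 ← W_6 — W_2:chain[blocks]; W_5:chain[blocks]; W_7:collider[blocks] ⇒ blocked
Since every path is blocked, d-separation holds.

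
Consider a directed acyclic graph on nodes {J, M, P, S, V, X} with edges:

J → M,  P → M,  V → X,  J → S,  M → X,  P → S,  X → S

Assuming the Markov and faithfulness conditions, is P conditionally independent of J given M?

4 paths connect P and J; each must be blocked for d-separation to hold:
Path 1: P → S ← X ← M ← J
  S is a collider here and neither S nor any of its descendants is conditioned on, so the collider stays closed — the path is blocked at S.
Path 2: P → S ← J
  S is a collider here and neither S nor any of its descendants is conditioned on, so the collider stays closed — the path is blocked at S.
Path 3: P → M → X → S ← J
  M is a chain here and M is conditioned on, so the path is blocked at M.
Path 4: P → M ← J
  M is a collider and M is conditioned on, which opens it — no node blocks this path, so it is active.
Since the path P → M ← J is active, P and J are not d-separated given {M}.

No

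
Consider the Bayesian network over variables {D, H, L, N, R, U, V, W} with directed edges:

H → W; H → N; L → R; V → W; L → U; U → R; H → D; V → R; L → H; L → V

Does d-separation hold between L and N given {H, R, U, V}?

Yes — L and N are d-separated given {H, R, U, V}.

We examine all 4 paths between L and N:
Path 1: L → H → N
  H is a chain here and H is conditioned on, so the path is blocked at H.
Path 2: L → R ← V → W ← H → N
  V is a fork here and V is conditioned on, so the path is blocked at V.
Path 3: L → V → W ← H → N
  V is a chain here and V is conditioned on, so the path is blocked at V.
Path 4: L → U → R ← V → W ← H → N
  U is a chain here and U is conditioned on, so the path is blocked at U.
Every path is blocked, so L and N are d-separated given {H, R, U, V}.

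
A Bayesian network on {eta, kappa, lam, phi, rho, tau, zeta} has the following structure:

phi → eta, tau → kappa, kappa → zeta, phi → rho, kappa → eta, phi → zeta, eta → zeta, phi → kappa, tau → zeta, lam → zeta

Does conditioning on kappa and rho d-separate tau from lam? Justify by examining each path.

Enumerating the 6 paths from tau to lam and testing each for blocking by {kappa, rho}:
Path 1: tau → kappa ← phi → eta → zeta ← lam
  zeta is a collider here and neither zeta nor any of its descendants is conditioned on, so the collider stays closed — the path is blocked at zeta.
Path 2: tau → kappa ← phi → zeta ← lam
  zeta is a collider here and neither zeta nor any of its descendants is conditioned on, so the collider stays closed — the path is blocked at zeta.
Path 3: tau → kappa → eta ← phi → zeta ← lam
  kappa is a chain here and kappa is conditioned on, so the path is blocked at kappa.
Path 4: tau → kappa → eta → zeta ← lam
  kappa is a chain here and kappa is conditioned on, so the path is blocked at kappa.
Path 5: tau → kappa → zeta ← lam
  kappa is a chain here and kappa is conditioned on, so the path is blocked at kappa.
Path 6: tau → zeta ← lam
  zeta is a collider here and neither zeta nor any of its descendants is conditioned on, so the collider stays closed — the path is blocked at zeta.
Every path is blocked, so tau and lam are d-separated given {kappa, rho}.

Yes — tau and lam are d-separated given {kappa, rho}.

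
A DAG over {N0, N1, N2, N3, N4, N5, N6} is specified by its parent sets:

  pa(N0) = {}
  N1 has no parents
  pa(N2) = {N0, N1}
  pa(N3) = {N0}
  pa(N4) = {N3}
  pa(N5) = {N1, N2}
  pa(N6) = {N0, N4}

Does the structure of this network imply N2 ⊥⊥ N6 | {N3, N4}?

We examine all 2 paths between N2 and N6:
Path 1: N2 ← N0 → N3 → N4 → N6
  N3 is a chain here and N3 is conditioned on, so the path is blocked at N3.
Path 2: N2 ← N0 → N6
  N0 is a fork and N0 is not conditioned on — no node blocks this path, so it is active.
Because an active path exists, N2 and N6 are not d-separated.

No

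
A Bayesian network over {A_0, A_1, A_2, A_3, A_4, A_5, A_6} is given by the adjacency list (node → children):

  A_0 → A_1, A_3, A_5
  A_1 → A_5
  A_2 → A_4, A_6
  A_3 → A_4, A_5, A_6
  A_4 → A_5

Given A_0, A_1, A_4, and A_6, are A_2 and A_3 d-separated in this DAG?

No

There are 5 undirected paths between A_2 and A_3; checking each against the conditioning set {A_0, A_1, A_4, A_6}:
Path 1: A_2 → A_6 ← A_3
  A_6 is a collider and A_6 is conditioned on, which opens it — no node blocks this path, so it is active.
Path 2: A_2 → A_4 → A_5 ← A_1 ← A_0 → A_3
  A_4 is a chain here and A_4 is conditioned on, so the path is blocked at A_4.
Path 3: A_2 → A_4 → A_5 ← A_3
  A_4 is a chain here and A_4 is conditioned on, so the path is blocked at A_4.
Path 4: A_2 → A_4 → A_5 ← A_0 → A_3
  A_4 is a chain here and A_4 is conditioned on, so the path is blocked at A_4.
Path 5: A_2 → A_4 ← A_3
  A_4 is a collider and A_4 is conditioned on, which opens it — no node blocks this path, so it is active.
Since the path A_2 → A_6 ← A_3 is active, A_2 and A_3 are not d-separated given {A_0, A_1, A_4, A_6}.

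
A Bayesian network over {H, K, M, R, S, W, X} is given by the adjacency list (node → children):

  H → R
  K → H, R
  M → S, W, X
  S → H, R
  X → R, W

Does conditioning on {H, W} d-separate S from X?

We examine all 5 paths between S and X:
  1. S → H ← K → R ← X — H:collider[open]; K:fork[open]; R:collider[blocks] ⇒ blocked
  2. S → H → R ← X — H:chain[blocks]; R:collider[blocks] ⇒ blocked
  3. S → R ← X — R:collider[blocks] ⇒ blocked
  4. S ← M → X — M:fork[open] ⇒ active
  5. S ← M → W ← X — M:fork[open]; W:collider[open] ⇒ active
Since the path S ← M → X is active, S and X are not d-separated given {H, W}.

No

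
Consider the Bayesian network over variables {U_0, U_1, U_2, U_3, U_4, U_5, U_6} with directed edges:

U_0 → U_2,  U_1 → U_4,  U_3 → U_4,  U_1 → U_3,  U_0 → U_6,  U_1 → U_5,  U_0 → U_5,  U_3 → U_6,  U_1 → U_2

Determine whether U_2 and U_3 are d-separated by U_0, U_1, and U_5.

Yes — U_2 and U_3 are d-separated given {U_0, U_1, U_5}.

We examine all 6 paths between U_2 and U_3:
Path 1: U_2 ← U_1 → U_5 ← U_0 → U_6 ← U_3
  U_1 is a fork here and U_1 is conditioned on, so the path is blocked at U_1.
Path 2: U_2 ← U_1 → U_4 ← U_3
  U_1 is a fork here and U_1 is conditioned on, so the path is blocked at U_1.
Path 3: U_2 ← U_1 → U_3
  U_1 is a fork here and U_1 is conditioned on, so the path is blocked at U_1.
Path 4: U_2 ← U_0 → U_5 ← U_1 → U_4 ← U_3
  U_0 is a fork here and U_0 is conditioned on, so the path is blocked at U_0.
Path 5: U_2 ← U_0 → U_5 ← U_1 → U_3
  U_0 is a fork here and U_0 is conditioned on, so the path is blocked at U_0.
Path 6: U_2 ← U_0 → U_6 ← U_3
  U_0 is a fork here and U_0 is conditioned on, so the path is blocked at U_0.
Since every path is blocked, d-separation holds.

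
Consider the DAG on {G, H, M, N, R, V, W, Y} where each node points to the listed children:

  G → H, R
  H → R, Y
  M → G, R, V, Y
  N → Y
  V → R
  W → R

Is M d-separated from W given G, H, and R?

6 paths connect M and W; each must be blocked for d-separation to hold:
  1. M → V → R ← W — V:chain[open]; R:collider[open] ⇒ active
  2. M → R ← W — R:collider[open] ⇒ active
  3. M → Y ← H → R ← W — Y:collider[blocks]; H:fork[blocks]; R:collider[open] ⇒ blocked
  4. M → Y ← H ← G → R ← W — Y:collider[blocks]; H:chain[blocks]; G:fork[blocks]; R:collider[open] ⇒ blocked
  5. M → G → R ← W — G:chain[blocks]; R:collider[open] ⇒ blocked
  6. M → G → H → R ← W — G:chain[blocks]; H:chain[blocks]; R:collider[open] ⇒ blocked
Because an active path exists, M and W are not d-separated.

No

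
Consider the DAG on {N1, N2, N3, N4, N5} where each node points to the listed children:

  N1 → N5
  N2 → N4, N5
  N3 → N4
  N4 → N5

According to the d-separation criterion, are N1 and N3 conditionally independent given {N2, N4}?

Yes

There are 2 undirected paths between N1 and N3; checking each against the conditioning set {N2, N4}:
Path 1: N1 → N5 ← N2 → N4 ← N3
  N5 is a collider here and neither N5 nor any of its descendants is conditioned on, so the collider stays closed — the path is blocked at N5.
Path 2: N1 → N5 ← N4 ← N3
  N5 is a collider here and neither N5 nor any of its descendants is conditioned on, so the collider stays closed — the path is blocked at N5.
Every path is blocked, so N1 and N3 are d-separated given {N2, N4}.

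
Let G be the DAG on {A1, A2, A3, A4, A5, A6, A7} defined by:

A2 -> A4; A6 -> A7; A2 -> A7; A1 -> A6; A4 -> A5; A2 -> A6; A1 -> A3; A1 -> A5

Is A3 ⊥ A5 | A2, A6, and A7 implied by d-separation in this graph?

Enumerating the 3 paths from A3 to A5 and testing each for blocking by {A2, A6, A7}:
Path 1: A3 ← A1 → A5
  A1 is a fork and A1 is not conditioned on — no node blocks this path, so it is active.
Path 2: A3 ← A1 → A6 → A7 ← A2 → A4 → A5
  A6 is a chain here and A6 is conditioned on, so the path is blocked at A6.
Path 3: A3 ← A1 → A6 ← A2 → A4 → A5
  A2 is a fork here and A2 is conditioned on, so the path is blocked at A2.
Since the path A3 ← A1 → A5 is active, A3 and A5 are not d-separated given {A2, A6, A7}.

No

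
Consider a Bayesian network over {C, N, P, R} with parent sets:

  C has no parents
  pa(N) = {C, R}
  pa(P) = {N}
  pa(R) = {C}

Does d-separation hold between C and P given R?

There are 2 undirected paths between C and P; checking each against the conditioning set {R}:
Path 1: C → N → P
  N is a chain and N is not conditioned on — no node blocks this path, so it is active.
Path 2: C → R → N → P
  R is a chain here and R is conditioned on, so the path is blocked at R.
At least one path is unblocked, so d-separation fails.

No — C and P are not d-separated given {R}.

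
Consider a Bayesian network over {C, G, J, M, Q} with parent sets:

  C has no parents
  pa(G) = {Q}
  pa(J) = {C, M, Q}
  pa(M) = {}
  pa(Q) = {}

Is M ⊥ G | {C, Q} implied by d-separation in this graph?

Yes

There is one path between M and G:
Path 1: M → J ← Q → G
  J is a collider here and neither J nor any of its descendants is conditioned on, so the collider stays closed — the path is blocked at J.
Every path is blocked, so M and G are d-separated given {C, Q}.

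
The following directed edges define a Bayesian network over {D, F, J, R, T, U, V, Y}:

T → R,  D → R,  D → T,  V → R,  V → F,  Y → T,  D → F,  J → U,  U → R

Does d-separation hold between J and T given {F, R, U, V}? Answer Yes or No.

Enumerating the 3 paths from J to T and testing each for blocking by {F, R, U, V}:
Path 1: J → U → R ← D → T
  U is a chain here and U is conditioned on, so the path is blocked at U.
Path 2: J → U → R ← V → F ← D → T
  U is a chain here and U is conditioned on, so the path is blocked at U.
Path 3: J → U → R ← T
  U is a chain here and U is conditioned on, so the path is blocked at U.
Since every path is blocked, d-separation holds.

Yes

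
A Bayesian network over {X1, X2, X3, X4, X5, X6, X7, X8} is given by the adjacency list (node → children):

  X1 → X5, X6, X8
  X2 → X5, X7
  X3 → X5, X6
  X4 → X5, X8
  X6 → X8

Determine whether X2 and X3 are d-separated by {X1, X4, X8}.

Yes

5 paths connect X2 and X3; each must be blocked for d-separation to hold:
Path 1: X2 → X5 ← X3
  X5 is a collider here and neither X5 nor any of its descendants is conditioned on, so the collider stays closed — the path is blocked at X5.
Path 2: X2 → X5 ← X4 → X8 ← X6 ← X3
  X5 is a collider here and neither X5 nor any of its descendants is conditioned on, so the collider stays closed — the path is blocked at X5.
Path 3: X2 → X5 ← X4 → X8 ← X1 → X6 ← X3
  X5 is a collider here and neither X5 nor any of its descendants is conditioned on, so the collider stays closed — the path is blocked at X5.
Path 4: X2 → X5 ← X1 → X6 ← X3
  X5 is a collider here and neither X5 nor any of its descendants is conditioned on, so the collider stays closed — the path is blocked at X5.
Path 5: X2 → X5 ← X1 → X8 ← X6 ← X3
  X5 is a collider here and neither X5 nor any of its descendants is conditioned on, so the collider stays closed — the path is blocked at X5.
All paths are blocked; X2 ⊥ X3 | {X1, X4, X8} holds.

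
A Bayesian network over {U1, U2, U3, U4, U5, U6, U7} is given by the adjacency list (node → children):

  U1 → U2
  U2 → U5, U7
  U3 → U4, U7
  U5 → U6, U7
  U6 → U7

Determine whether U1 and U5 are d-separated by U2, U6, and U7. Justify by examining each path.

3 paths connect U1 and U5; each must be blocked for d-separation to hold:
Path 1: U1 → U2 → U7 ← U6 ← U5
  U2 is a chain here and U2 is conditioned on, so the path is blocked at U2.
Path 2: U1 → U2 → U7 ← U5
  U2 is a chain here and U2 is conditioned on, so the path is blocked at U2.
Path 3: U1 → U2 → U5
  U2 is a chain here and U2 is conditioned on, so the path is blocked at U2.
All paths are blocked; U1 ⊥ U5 | {U2, U6, U7} holds.

Yes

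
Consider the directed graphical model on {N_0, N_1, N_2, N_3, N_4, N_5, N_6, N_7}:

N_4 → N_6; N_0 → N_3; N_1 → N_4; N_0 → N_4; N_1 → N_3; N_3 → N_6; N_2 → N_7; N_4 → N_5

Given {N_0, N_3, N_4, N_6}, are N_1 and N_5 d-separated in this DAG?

Yes

3 paths connect N_1 and N_5; each must be blocked for d-separation to hold:
Path 1: N_1 → N_4 → N_5
  N_4 is a chain here and N_4 is conditioned on, so the path is blocked at N_4.
Path 2: N_1 → N_3 → N_6 ← N_4 → N_5
  N_3 is a chain here and N_3 is conditioned on, so the path is blocked at N_3.
Path 3: N_1 → N_3 ← N_0 → N_4 → N_5
  N_0 is a fork here and N_0 is conditioned on, so the path is blocked at N_0.
Every path is blocked, so N_1 and N_5 are d-separated given {N_0, N_3, N_4, N_6}.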